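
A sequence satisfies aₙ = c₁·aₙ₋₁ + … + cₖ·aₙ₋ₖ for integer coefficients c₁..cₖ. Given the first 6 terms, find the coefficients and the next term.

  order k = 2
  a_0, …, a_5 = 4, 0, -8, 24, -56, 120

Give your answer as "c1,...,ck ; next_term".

-3,-2 ; -248

  a_2 = -3·0 + -2·4 = -8
  a_3 = -3·-8 + -2·0 = 24
  a_4 = -3·24 + -2·-8 = -56
  a_5 = -3·-56 + -2·24 = 120
  a_6 = -3·120 + -2·-56 = -248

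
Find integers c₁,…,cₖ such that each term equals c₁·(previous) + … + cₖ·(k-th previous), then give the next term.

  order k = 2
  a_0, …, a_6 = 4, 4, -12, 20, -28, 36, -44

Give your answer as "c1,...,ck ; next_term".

-2,-1 ; 52

  a_2 = -2·4 + -1·4 = -12
  a_3 = -2·-12 + -1·4 = 20
  a_4 = -2·20 + -1·-12 = -28
  a_5 = -2·-28 + -1·20 = 36
  a_6 = -2·36 + -1·-28 = -44
  a_7 = -2·-44 + -1·36 = 52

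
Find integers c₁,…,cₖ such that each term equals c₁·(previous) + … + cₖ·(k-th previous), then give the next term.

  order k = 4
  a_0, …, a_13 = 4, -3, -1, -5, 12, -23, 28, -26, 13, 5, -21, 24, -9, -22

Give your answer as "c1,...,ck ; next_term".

  a_4 = -2·-5 + -1·-1 + 1·-3 + 1·4 = 12
  a_5 = -2·12 + -1·-5 + 1·-1 + 1·-3 = -23
  a_6 = -2·-23 + -1·12 + 1·-5 + 1·-1 = 28
  a_7 = -2·28 + -1·-23 + 1·12 + 1·-5 = -26
  a_8 = -2·-26 + -1·28 + 1·-23 + 1·12 = 13
  a_9 = -2·13 + -1·-26 + 1·28 + 1·-23 = 5
  a_10 = -2·5 + -1·13 + 1·-26 + 1·28 = -21
  a_11 = -2·-21 + -1·5 + 1·13 + 1·-26 = 24
  a_12 = -2·24 + -1·-21 + 1·5 + 1·13 = -9
  a_13 = -2·-9 + -1·24 + 1·-21 + 1·5 = -22
  a_14 = -2·-22 + -1·-9 + 1·24 + 1·-21 = 56

-2,-1,1,1 ; 56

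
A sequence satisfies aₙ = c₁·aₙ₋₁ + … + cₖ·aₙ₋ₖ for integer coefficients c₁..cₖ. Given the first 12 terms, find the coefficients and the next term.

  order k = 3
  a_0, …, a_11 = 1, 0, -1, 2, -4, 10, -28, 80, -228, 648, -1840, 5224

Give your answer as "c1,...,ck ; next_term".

  a_3 = -4·-1 + -4·0 + -2·1 = 2
  a_4 = -4·2 + -4·-1 + -2·0 = -4
  a_5 = -4·-4 + -4·2 + -2·-1 = 10
  a_6 = -4·10 + -4·-4 + -2·2 = -28
  a_7 = -4·-28 + -4·10 + -2·-4 = 80
  a_8 = -4·80 + -4·-28 + -2·10 = -228
  a_9 = -4·-228 + -4·80 + -2·-28 = 648
  a_10 = -4·648 + -4·-228 + -2·80 = -1840
  a_11 = -4·-1840 + -4·648 + -2·-228 = 5224
  a_12 = -4·5224 + -4·-1840 + -2·648 = -14832

-4,-4,-2 ; -14832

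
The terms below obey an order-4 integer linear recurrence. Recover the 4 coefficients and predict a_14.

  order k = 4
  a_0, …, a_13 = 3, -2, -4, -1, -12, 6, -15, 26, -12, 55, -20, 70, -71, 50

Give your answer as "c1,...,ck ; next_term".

  a_4 = 0·-1 + 2·-4 + -1·-2 + -2·3 = -12
  a_5 = 0·-12 + 2·-1 + -1·-4 + -2·-2 = 6
  a_6 = 0·6 + 2·-12 + -1·-1 + -2·-4 = -15
  a_7 = 0·-15 + 2·6 + -1·-12 + -2·-1 = 26
  a_8 = 0·26 + 2·-15 + -1·6 + -2·-12 = -12
  a_9 = 0·-12 + 2·26 + -1·-15 + -2·6 = 55
  a_10 = 0·55 + 2·-12 + -1·26 + -2·-15 = -20
  a_11 = 0·-20 + 2·55 + -1·-12 + -2·26 = 70
  a_12 = 0·70 + 2·-20 + -1·55 + -2·-12 = -71
  a_13 = 0·-71 + 2·70 + -1·-20 + -2·55 = 50
  a_14 = 0·50 + 2·-71 + -1·70 + -2·-20 = -172

0,2,-1,-2 ; -172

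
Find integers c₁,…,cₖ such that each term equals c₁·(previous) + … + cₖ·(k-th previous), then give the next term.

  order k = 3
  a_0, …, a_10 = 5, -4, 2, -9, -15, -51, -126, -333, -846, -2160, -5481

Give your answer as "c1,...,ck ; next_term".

  a_3 = 3·2 + 0·-4 + -3·5 = -9
  a_4 = 3·-9 + 0·2 + -3·-4 = -15
  a_5 = 3·-15 + 0·-9 + -3·2 = -51
  a_6 = 3·-51 + 0·-15 + -3·-9 = -126
  a_7 = 3·-126 + 0·-51 + -3·-15 = -333
  a_8 = 3·-333 + 0·-126 + -3·-51 = -846
  a_9 = 3·-846 + 0·-333 + -3·-126 = -2160
  a_10 = 3·-2160 + 0·-846 + -3·-333 = -5481
  a_11 = 3·-5481 + 0·-2160 + -3·-846 = -13905

3,0,-3 ; -13905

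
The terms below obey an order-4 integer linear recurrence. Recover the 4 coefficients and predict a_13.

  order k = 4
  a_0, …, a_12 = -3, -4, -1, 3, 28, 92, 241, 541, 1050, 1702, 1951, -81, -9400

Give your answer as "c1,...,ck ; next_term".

3,-1,-3,-2 ; -37376

  a_4 = 3·3 + -1·-1 + -3·-4 + -2·-3 = 28
  a_5 = 3·28 + -1·3 + -3·-1 + -2·-4 = 92
  a_6 = 3·92 + -1·28 + -3·3 + -2·-1 = 241
  a_7 = 3·241 + -1·92 + -3·28 + -2·3 = 541
  a_8 = 3·541 + -1·241 + -3·92 + -2·28 = 1050
  a_9 = 3·1050 + -1·541 + -3·241 + -2·92 = 1702
  a_10 = 3·1702 + -1·1050 + -3·541 + -2·241 = 1951
  a_11 = 3·1951 + -1·1702 + -3·1050 + -2·541 = -81
  a_12 = 3·-81 + -1·1951 + -3·1702 + -2·1050 = -9400
  a_13 = 3·-9400 + -1·-81 + -3·1951 + -2·1702 = -37376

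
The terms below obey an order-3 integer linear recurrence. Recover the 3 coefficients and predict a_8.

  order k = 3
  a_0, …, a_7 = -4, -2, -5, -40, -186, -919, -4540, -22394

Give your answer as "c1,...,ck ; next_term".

  a_3 = 4·-5 + 4·-2 + 3·-4 = -40
  a_4 = 4·-40 + 4·-5 + 3·-2 = -186
  a_5 = 4·-186 + 4·-40 + 3·-5 = -919
  a_6 = 4·-919 + 4·-186 + 3·-40 = -4540
  a_7 = 4·-4540 + 4·-919 + 3·-186 = -22394
  a_8 = 4·-22394 + 4·-4540 + 3·-919 = -110493

4,4,3 ; -110493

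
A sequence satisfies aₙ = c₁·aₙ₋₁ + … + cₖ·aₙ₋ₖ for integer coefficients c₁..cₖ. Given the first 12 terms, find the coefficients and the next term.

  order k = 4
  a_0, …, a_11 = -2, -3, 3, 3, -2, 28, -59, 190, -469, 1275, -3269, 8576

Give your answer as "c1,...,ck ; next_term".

-2,3,3,-2 ; -22196

  a_4 = -2·3 + 3·3 + 3·-3 + -2·-2 = -2
  a_5 = -2·-2 + 3·3 + 3·3 + -2·-3 = 28
  a_6 = -2·28 + 3·-2 + 3·3 + -2·3 = -59
  a_7 = -2·-59 + 3·28 + 3·-2 + -2·3 = 190
  a_8 = -2·190 + 3·-59 + 3·28 + -2·-2 = -469
  a_9 = -2·-469 + 3·190 + 3·-59 + -2·28 = 1275
  a_10 = -2·1275 + 3·-469 + 3·190 + -2·-59 = -3269
  a_11 = -2·-3269 + 3·1275 + 3·-469 + -2·190 = 8576
  a_12 = -2·8576 + 3·-3269 + 3·1275 + -2·-469 = -22196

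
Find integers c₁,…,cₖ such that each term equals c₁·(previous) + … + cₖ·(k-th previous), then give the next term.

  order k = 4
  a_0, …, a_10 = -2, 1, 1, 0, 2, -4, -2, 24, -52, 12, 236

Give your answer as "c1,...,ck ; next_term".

  a_4 = -2·0 + -4·1 + 2·1 + -2·-2 = 2
  a_5 = -2·2 + -4·0 + 2·1 + -2·1 = -4
  a_6 = -2·-4 + -4·2 + 2·0 + -2·1 = -2
  a_7 = -2·-2 + -4·-4 + 2·2 + -2·0 = 24
  a_8 = -2·24 + -4·-2 + 2·-4 + -2·2 = -52
  a_9 = -2·-52 + -4·24 + 2·-2 + -2·-4 = 12
  a_10 = -2·12 + -4·-52 + 2·24 + -2·-2 = 236
  a_11 = -2·236 + -4·12 + 2·-52 + -2·24 = -672

-2,-4,2,-2 ; -672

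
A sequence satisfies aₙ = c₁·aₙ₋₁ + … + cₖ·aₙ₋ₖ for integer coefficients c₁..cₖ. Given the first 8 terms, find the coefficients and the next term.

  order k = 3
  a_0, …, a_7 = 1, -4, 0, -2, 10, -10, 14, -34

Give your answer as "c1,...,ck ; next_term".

-1,0,-2 ; 54

  a_3 = -1·0 + 0·-4 + -2·1 = -2
  a_4 = -1·-2 + 0·0 + -2·-4 = 10
  a_5 = -1·10 + 0·-2 + -2·0 = -10
  a_6 = -1·-10 + 0·10 + -2·-2 = 14
  a_7 = -1·14 + 0·-10 + -2·10 = -34
  a_8 = -1·-34 + 0·14 + -2·-10 = 54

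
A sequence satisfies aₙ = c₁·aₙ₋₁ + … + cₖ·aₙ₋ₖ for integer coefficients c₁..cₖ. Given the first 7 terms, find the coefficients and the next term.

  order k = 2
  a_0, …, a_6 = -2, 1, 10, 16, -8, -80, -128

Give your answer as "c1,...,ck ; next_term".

2,-4 ; 64

  a_2 = 2·1 + -4·-2 = 10
  a_3 = 2·10 + -4·1 = 16
  a_4 = 2·16 + -4·10 = -8
  a_5 = 2·-8 + -4·16 = -80
  a_6 = 2·-80 + -4·-8 = -128
  a_7 = 2·-128 + -4·-80 = 64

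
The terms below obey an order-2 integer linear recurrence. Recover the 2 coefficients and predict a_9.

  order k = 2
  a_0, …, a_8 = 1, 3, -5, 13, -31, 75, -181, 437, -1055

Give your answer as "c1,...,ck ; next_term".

-2,1 ; 2547

  a_2 = -2·3 + 1·1 = -5
  a_3 = -2·-5 + 1·3 = 13
  a_4 = -2·13 + 1·-5 = -31
  a_5 = -2·-31 + 1·13 = 75
  a_6 = -2·75 + 1·-31 = -181
  a_7 = -2·-181 + 1·75 = 437
  a_8 = -2·437 + 1·-181 = -1055
  a_9 = -2·-1055 + 1·437 = 2547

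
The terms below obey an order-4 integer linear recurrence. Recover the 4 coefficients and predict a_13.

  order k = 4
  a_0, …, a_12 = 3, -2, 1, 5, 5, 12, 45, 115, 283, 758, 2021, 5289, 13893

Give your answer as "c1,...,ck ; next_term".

2,0,4,1 ; 36628

  a_4 = 2·5 + 0·1 + 4·-2 + 1·3 = 5
  a_5 = 2·5 + 0·5 + 4·1 + 1·-2 = 12
  a_6 = 2·12 + 0·5 + 4·5 + 1·1 = 45
  a_7 = 2·45 + 0·12 + 4·5 + 1·5 = 115
  a_8 = 2·115 + 0·45 + 4·12 + 1·5 = 283
  a_9 = 2·283 + 0·115 + 4·45 + 1·12 = 758
  a_10 = 2·758 + 0·283 + 4·115 + 1·45 = 2021
  a_11 = 2·2021 + 0·758 + 4·283 + 1·115 = 5289
  a_12 = 2·5289 + 0·2021 + 4·758 + 1·283 = 13893
  a_13 = 2·13893 + 0·5289 + 4·2021 + 1·758 = 36628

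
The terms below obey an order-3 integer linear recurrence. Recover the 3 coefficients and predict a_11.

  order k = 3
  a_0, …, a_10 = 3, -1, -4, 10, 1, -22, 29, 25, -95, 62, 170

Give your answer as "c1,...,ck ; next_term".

  a_3 = 0·-4 + -1·-1 + 3·3 = 10
  a_4 = 0·10 + -1·-4 + 3·-1 = 1
  a_5 = 0·1 + -1·10 + 3·-4 = -22
  a_6 = 0·-22 + -1·1 + 3·10 = 29
  a_7 = 0·29 + -1·-22 + 3·1 = 25
  a_8 = 0·25 + -1·29 + 3·-22 = -95
  a_9 = 0·-95 + -1·25 + 3·29 = 62
  a_10 = 0·62 + -1·-95 + 3·25 = 170
  a_11 = 0·170 + -1·62 + 3·-95 = -347

0,-1,3 ; -347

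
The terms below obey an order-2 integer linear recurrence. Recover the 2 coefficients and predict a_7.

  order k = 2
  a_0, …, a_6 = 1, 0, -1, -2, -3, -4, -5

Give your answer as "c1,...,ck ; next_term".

2,-1 ; -6

  a_2 = 2·0 + -1·1 = -1
  a_3 = 2·-1 + -1·0 = -2
  a_4 = 2·-2 + -1·-1 = -3
  a_5 = 2·-3 + -1·-2 = -4
  a_6 = 2·-4 + -1·-3 = -5
  a_7 = 2·-5 + -1·-4 = -6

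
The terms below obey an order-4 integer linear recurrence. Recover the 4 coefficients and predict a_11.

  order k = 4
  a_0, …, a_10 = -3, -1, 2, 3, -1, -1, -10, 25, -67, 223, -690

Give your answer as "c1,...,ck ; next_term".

-2,2,-4,1 ; 2119

  a_4 = -2·3 + 2·2 + -4·-1 + 1·-3 = -1
  a_5 = -2·-1 + 2·3 + -4·2 + 1·-1 = -1
  a_6 = -2·-1 + 2·-1 + -4·3 + 1·2 = -10
  a_7 = -2·-10 + 2·-1 + -4·-1 + 1·3 = 25
  a_8 = -2·25 + 2·-10 + -4·-1 + 1·-1 = -67
  a_9 = -2·-67 + 2·25 + -4·-10 + 1·-1 = 223
  a_10 = -2·223 + 2·-67 + -4·25 + 1·-10 = -690
  a_11 = -2·-690 + 2·223 + -4·-67 + 1·25 = 2119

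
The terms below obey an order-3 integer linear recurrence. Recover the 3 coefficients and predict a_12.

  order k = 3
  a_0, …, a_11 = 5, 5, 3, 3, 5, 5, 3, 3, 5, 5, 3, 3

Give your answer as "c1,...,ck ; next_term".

  a_3 = 1·3 + -1·5 + 1·5 = 3
  a_4 = 1·3 + -1·3 + 1·5 = 5
  a_5 = 1·5 + -1·3 + 1·3 = 5
  a_6 = 1·5 + -1·5 + 1·3 = 3
  a_7 = 1·3 + -1·5 + 1·5 = 3
  a_8 = 1·3 + -1·3 + 1·5 = 5
  a_9 = 1·5 + -1·3 + 1·3 = 5
  a_10 = 1·5 + -1·5 + 1·3 = 3
  a_11 = 1·3 + -1·5 + 1·5 = 3
  a_12 = 1·3 + -1·3 + 1·5 = 5

1,-1,1 ; 5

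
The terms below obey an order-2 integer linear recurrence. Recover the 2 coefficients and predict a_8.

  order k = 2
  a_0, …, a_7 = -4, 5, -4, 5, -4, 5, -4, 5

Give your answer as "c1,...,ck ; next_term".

0,1 ; -4

  a_2 = 0·5 + 1·-4 = -4
  a_3 = 0·-4 + 1·5 = 5
  a_4 = 0·5 + 1·-4 = -4
  a_5 = 0·-4 + 1·5 = 5
  a_6 = 0·5 + 1·-4 = -4
  a_7 = 0·-4 + 1·5 = 5
  a_8 = 0·5 + 1·-4 = -4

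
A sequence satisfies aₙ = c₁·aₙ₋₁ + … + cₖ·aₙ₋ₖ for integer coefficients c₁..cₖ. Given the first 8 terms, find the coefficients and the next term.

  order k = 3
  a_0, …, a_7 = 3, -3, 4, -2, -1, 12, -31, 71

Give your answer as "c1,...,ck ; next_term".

-2,1,3 ; -137

  a_3 = -2·4 + 1·-3 + 3·3 = -2
  a_4 = -2·-2 + 1·4 + 3·-3 = -1
  a_5 = -2·-1 + 1·-2 + 3·4 = 12
  a_6 = -2·12 + 1·-1 + 3·-2 = -31
  a_7 = -2·-31 + 1·12 + 3·-1 = 71
  a_8 = -2·71 + 1·-31 + 3·12 = -137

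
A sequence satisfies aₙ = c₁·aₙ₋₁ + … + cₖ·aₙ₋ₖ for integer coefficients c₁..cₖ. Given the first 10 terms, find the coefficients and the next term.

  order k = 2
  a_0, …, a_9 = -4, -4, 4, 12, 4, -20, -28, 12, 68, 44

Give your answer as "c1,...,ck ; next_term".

1,-2 ; -92

  a_2 = 1·-4 + -2·-4 = 4
  a_3 = 1·4 + -2·-4 = 12
  a_4 = 1·12 + -2·4 = 4
  a_5 = 1·4 + -2·12 = -20
  a_6 = 1·-20 + -2·4 = -28
  a_7 = 1·-28 + -2·-20 = 12
  a_8 = 1·12 + -2·-28 = 68
  a_9 = 1·68 + -2·12 = 44
  a_10 = 1·44 + -2·68 = -92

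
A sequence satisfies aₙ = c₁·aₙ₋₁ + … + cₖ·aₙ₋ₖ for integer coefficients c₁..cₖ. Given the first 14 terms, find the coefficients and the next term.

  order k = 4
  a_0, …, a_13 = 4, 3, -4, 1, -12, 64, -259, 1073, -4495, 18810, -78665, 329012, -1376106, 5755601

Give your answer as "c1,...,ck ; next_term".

-3,4,-3,4 ; -24072923

  a_4 = -3·1 + 4·-4 + -3·3 + 4·4 = -12
  a_5 = -3·-12 + 4·1 + -3·-4 + 4·3 = 64
  a_6 = -3·64 + 4·-12 + -3·1 + 4·-4 = -259
  a_7 = -3·-259 + 4·64 + -3·-12 + 4·1 = 1073
  a_8 = -3·1073 + 4·-259 + -3·64 + 4·-12 = -4495
  a_9 = -3·-4495 + 4·1073 + -3·-259 + 4·64 = 18810
  a_10 = -3·18810 + 4·-4495 + -3·1073 + 4·-259 = -78665
  a_11 = -3·-78665 + 4·18810 + -3·-4495 + 4·1073 = 329012
  a_12 = -3·329012 + 4·-78665 + -3·18810 + 4·-4495 = -1376106
  a_13 = -3·-1376106 + 4·329012 + -3·-78665 + 4·18810 = 5755601
  a_14 = -3·5755601 + 4·-1376106 + -3·329012 + 4·-78665 = -24072923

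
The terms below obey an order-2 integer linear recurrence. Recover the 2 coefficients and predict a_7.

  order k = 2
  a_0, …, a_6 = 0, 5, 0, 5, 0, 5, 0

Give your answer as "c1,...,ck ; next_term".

0,1 ; 5

  a_2 = 0·5 + 1·0 = 0
  a_3 = 0·0 + 1·5 = 5
  a_4 = 0·5 + 1·0 = 0
  a_5 = 0·0 + 1·5 = 5
  a_6 = 0·5 + 1·0 = 0
  a_7 = 0·0 + 1·5 = 5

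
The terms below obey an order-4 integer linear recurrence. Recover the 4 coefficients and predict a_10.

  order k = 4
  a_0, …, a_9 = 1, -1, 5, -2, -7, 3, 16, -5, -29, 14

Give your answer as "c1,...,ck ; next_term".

1,-1,2,2 ; 65

  a_4 = 1·-2 + -1·5 + 2·-1 + 2·1 = -7
  a_5 = 1·-7 + -1·-2 + 2·5 + 2·-1 = 3
  a_6 = 1·3 + -1·-7 + 2·-2 + 2·5 = 16
  a_7 = 1·16 + -1·3 + 2·-7 + 2·-2 = -5
  a_8 = 1·-5 + -1·16 + 2·3 + 2·-7 = -29
  a_9 = 1·-29 + -1·-5 + 2·16 + 2·3 = 14
  a_10 = 1·14 + -1·-29 + 2·-5 + 2·16 = 65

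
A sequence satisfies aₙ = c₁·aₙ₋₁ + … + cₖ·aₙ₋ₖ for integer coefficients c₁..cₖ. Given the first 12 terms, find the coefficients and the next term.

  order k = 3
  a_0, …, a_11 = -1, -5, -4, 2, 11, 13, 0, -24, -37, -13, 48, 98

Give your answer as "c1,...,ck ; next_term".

1,-1,-1 ; 63

  a_3 = 1·-4 + -1·-5 + -1·-1 = 2
  a_4 = 1·2 + -1·-4 + -1·-5 = 11
  a_5 = 1·11 + -1·2 + -1·-4 = 13
  a_6 = 1·13 + -1·11 + -1·2 = 0
  a_7 = 1·0 + -1·13 + -1·11 = -24
  a_8 = 1·-24 + -1·0 + -1·13 = -37
  a_9 = 1·-37 + -1·-24 + -1·0 = -13
  a_10 = 1·-13 + -1·-37 + -1·-24 = 48
  a_11 = 1·48 + -1·-13 + -1·-37 = 98
  a_12 = 1·98 + -1·48 + -1·-13 = 63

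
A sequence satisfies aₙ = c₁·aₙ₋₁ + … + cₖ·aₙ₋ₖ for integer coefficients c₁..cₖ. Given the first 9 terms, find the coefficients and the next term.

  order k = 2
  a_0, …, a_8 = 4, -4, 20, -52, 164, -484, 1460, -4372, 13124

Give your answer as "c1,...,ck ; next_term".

  a_2 = -2·-4 + 3·4 = 20
  a_3 = -2·20 + 3·-4 = -52
  a_4 = -2·-52 + 3·20 = 164
  a_5 = -2·164 + 3·-52 = -484
  a_6 = -2·-484 + 3·164 = 1460
  a_7 = -2·1460 + 3·-484 = -4372
  a_8 = -2·-4372 + 3·1460 = 13124
  a_9 = -2·13124 + 3·-4372 = -39364

-2,3 ; -39364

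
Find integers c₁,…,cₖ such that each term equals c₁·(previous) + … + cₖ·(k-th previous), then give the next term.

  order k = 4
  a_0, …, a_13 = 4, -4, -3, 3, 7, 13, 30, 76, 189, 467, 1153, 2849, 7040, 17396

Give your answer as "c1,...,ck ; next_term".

2,1,0,1 ; 42985

  a_4 = 2·3 + 1·-3 + 0·-4 + 1·4 = 7
  a_5 = 2·7 + 1·3 + 0·-3 + 1·-4 = 13
  a_6 = 2·13 + 1·7 + 0·3 + 1·-3 = 30
  a_7 = 2·30 + 1·13 + 0·7 + 1·3 = 76
  a_8 = 2·76 + 1·30 + 0·13 + 1·7 = 189
  a_9 = 2·189 + 1·76 + 0·30 + 1·13 = 467
  a_10 = 2·467 + 1·189 + 0·76 + 1·30 = 1153
  a_11 = 2·1153 + 1·467 + 0·189 + 1·76 = 2849
  a_12 = 2·2849 + 1·1153 + 0·467 + 1·189 = 7040
  a_13 = 2·7040 + 1·2849 + 0·1153 + 1·467 = 17396
  a_14 = 2·17396 + 1·7040 + 0·2849 + 1·1153 = 42985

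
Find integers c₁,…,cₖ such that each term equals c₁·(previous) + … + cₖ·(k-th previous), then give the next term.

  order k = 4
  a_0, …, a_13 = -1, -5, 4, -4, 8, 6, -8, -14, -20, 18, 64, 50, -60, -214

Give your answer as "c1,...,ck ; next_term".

0,-1,-2,-2 ; -168

  a_4 = 0·-4 + -1·4 + -2·-5 + -2·-1 = 8
  a_5 = 0·8 + -1·-4 + -2·4 + -2·-5 = 6
  a_6 = 0·6 + -1·8 + -2·-4 + -2·4 = -8
  a_7 = 0·-8 + -1·6 + -2·8 + -2·-4 = -14
  a_8 = 0·-14 + -1·-8 + -2·6 + -2·8 = -20
  a_9 = 0·-20 + -1·-14 + -2·-8 + -2·6 = 18
  a_10 = 0·18 + -1·-20 + -2·-14 + -2·-8 = 64
  a_11 = 0·64 + -1·18 + -2·-20 + -2·-14 = 50
  a_12 = 0·50 + -1·64 + -2·18 + -2·-20 = -60
  a_13 = 0·-60 + -1·50 + -2·64 + -2·18 = -214
  a_14 = 0·-214 + -1·-60 + -2·50 + -2·64 = -168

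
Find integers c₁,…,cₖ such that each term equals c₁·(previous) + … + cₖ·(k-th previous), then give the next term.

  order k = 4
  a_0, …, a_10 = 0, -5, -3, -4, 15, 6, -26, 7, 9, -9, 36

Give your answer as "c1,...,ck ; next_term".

  a_4 = -1·-4 + -2·-3 + -1·-5 + -2·0 = 15
  a_5 = -1·15 + -2·-4 + -1·-3 + -2·-5 = 6
  a_6 = -1·6 + -2·15 + -1·-4 + -2·-3 = -26
  a_7 = -1·-26 + -2·6 + -1·15 + -2·-4 = 7
  a_8 = -1·7 + -2·-26 + -1·6 + -2·15 = 9
  a_9 = -1·9 + -2·7 + -1·-26 + -2·6 = -9
  a_10 = -1·-9 + -2·9 + -1·7 + -2·-26 = 36
  a_11 = -1·36 + -2·-9 + -1·9 + -2·7 = -41

-1,-2,-1,-2 ; -41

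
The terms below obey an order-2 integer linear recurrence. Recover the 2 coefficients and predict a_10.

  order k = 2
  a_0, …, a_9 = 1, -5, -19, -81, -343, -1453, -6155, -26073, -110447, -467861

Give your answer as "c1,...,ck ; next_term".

  a_2 = 4·-5 + 1·1 = -19
  a_3 = 4·-19 + 1·-5 = -81
  a_4 = 4·-81 + 1·-19 = -343
  a_5 = 4·-343 + 1·-81 = -1453
  a_6 = 4·-1453 + 1·-343 = -6155
  a_7 = 4·-6155 + 1·-1453 = -26073
  a_8 = 4·-26073 + 1·-6155 = -110447
  a_9 = 4·-110447 + 1·-26073 = -467861
  a_10 = 4·-467861 + 1·-110447 = -1981891

4,1 ; -1981891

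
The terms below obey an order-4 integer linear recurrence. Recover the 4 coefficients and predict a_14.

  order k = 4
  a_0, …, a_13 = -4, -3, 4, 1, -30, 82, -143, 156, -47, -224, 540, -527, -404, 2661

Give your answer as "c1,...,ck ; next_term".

  a_4 = -3·1 + -3·4 + 1·-3 + 3·-4 = -30
  a_5 = -3·-30 + -3·1 + 1·4 + 3·-3 = 82
  a_6 = -3·82 + -3·-30 + 1·1 + 3·4 = -143
  a_7 = -3·-143 + -3·82 + 1·-30 + 3·1 = 156
  a_8 = -3·156 + -3·-143 + 1·82 + 3·-30 = -47
  a_9 = -3·-47 + -3·156 + 1·-143 + 3·82 = -224
  a_10 = -3·-224 + -3·-47 + 1·156 + 3·-143 = 540
  a_11 = -3·540 + -3·-224 + 1·-47 + 3·156 = -527
  a_12 = -3·-527 + -3·540 + 1·-224 + 3·-47 = -404
  a_13 = -3·-404 + -3·-527 + 1·540 + 3·-224 = 2661
  a_14 = -3·2661 + -3·-404 + 1·-527 + 3·540 = -5678

-3,-3,1,3 ; -5678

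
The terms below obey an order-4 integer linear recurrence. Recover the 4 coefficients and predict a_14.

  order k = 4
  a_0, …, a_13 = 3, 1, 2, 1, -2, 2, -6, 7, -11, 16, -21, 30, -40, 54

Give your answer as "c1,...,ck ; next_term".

-1,1,0,-1 ; -73

  a_4 = -1·1 + 1·2 + 0·1 + -1·3 = -2
  a_5 = -1·-2 + 1·1 + 0·2 + -1·1 = 2
  a_6 = -1·2 + 1·-2 + 0·1 + -1·2 = -6
  a_7 = -1·-6 + 1·2 + 0·-2 + -1·1 = 7
  a_8 = -1·7 + 1·-6 + 0·2 + -1·-2 = -11
  a_9 = -1·-11 + 1·7 + 0·-6 + -1·2 = 16
  a_10 = -1·16 + 1·-11 + 0·7 + -1·-6 = -21
  a_11 = -1·-21 + 1·16 + 0·-11 + -1·7 = 30
  a_12 = -1·30 + 1·-21 + 0·16 + -1·-11 = -40
  a_13 = -1·-40 + 1·30 + 0·-21 + -1·16 = 54
  a_14 = -1·54 + 1·-40 + 0·30 + -1·-21 = -73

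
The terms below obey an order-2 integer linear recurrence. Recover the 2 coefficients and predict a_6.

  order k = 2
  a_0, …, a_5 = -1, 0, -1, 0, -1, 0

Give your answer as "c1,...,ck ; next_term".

0,1 ; -1

  a_2 = 0·0 + 1·-1 = -1
  a_3 = 0·-1 + 1·0 = 0
  a_4 = 0·0 + 1·-1 = -1
  a_5 = 0·-1 + 1·0 = 0
  a_6 = 0·0 + 1·-1 = -1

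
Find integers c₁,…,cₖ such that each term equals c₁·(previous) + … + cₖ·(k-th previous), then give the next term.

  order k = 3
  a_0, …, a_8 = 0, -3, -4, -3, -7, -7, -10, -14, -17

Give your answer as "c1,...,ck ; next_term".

0,1,1 ; -24

  a_3 = 0·-4 + 1·-3 + 1·0 = -3
  a_4 = 0·-3 + 1·-4 + 1·-3 = -7
  a_5 = 0·-7 + 1·-3 + 1·-4 = -7
  a_6 = 0·-7 + 1·-7 + 1·-3 = -10
  a_7 = 0·-10 + 1·-7 + 1·-7 = -14
  a_8 = 0·-14 + 1·-10 + 1·-7 = -17
  a_9 = 0·-17 + 1·-14 + 1·-10 = -24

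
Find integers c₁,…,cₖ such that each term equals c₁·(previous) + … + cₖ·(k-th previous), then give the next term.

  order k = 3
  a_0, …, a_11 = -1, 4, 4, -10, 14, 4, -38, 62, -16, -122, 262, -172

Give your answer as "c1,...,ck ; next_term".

-1,-1,2 ; -334

  a_3 = -1·4 + -1·4 + 2·-1 = -10
  a_4 = -1·-10 + -1·4 + 2·4 = 14
  a_5 = -1·14 + -1·-10 + 2·4 = 4
  a_6 = -1·4 + -1·14 + 2·-10 = -38
  a_7 = -1·-38 + -1·4 + 2·14 = 62
  a_8 = -1·62 + -1·-38 + 2·4 = -16
  a_9 = -1·-16 + -1·62 + 2·-38 = -122
  a_10 = -1·-122 + -1·-16 + 2·62 = 262
  a_11 = -1·262 + -1·-122 + 2·-16 = -172
  a_12 = -1·-172 + -1·262 + 2·-122 = -334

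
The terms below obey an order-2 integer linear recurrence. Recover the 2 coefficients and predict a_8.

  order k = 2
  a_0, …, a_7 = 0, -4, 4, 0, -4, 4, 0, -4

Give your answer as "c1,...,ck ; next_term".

-1,-1 ; 4

  a_2 = -1·-4 + -1·0 = 4
  a_3 = -1·4 + -1·-4 = 0
  a_4 = -1·0 + -1·4 = -4
  a_5 = -1·-4 + -1·0 = 4
  a_6 = -1·4 + -1·-4 = 0
  a_7 = -1·0 + -1·4 = -4
  a_8 = -1·-4 + -1·0 = 4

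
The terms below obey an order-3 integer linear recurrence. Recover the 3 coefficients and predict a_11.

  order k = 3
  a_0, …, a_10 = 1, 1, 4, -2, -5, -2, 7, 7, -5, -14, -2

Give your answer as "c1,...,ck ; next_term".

0,-1,-1 ; 19

  a_3 = 0·4 + -1·1 + -1·1 = -2
  a_4 = 0·-2 + -1·4 + -1·1 = -5
  a_5 = 0·-5 + -1·-2 + -1·4 = -2
  a_6 = 0·-2 + -1·-5 + -1·-2 = 7
  a_7 = 0·7 + -1·-2 + -1·-5 = 7
  a_8 = 0·7 + -1·7 + -1·-2 = -5
  a_9 = 0·-5 + -1·7 + -1·7 = -14
  a_10 = 0·-14 + -1·-5 + -1·7 = -2
  a_11 = 0·-2 + -1·-14 + -1·-5 = 19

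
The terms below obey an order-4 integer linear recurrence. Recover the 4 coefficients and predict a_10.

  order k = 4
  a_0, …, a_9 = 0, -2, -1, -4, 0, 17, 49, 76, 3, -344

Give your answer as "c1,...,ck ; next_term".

  a_4 = 2·-4 + -2·-1 + -3·-2 + -3·0 = 0
  a_5 = 2·0 + -2·-4 + -3·-1 + -3·-2 = 17
  a_6 = 2·17 + -2·0 + -3·-4 + -3·-1 = 49
  a_7 = 2·49 + -2·17 + -3·0 + -3·-4 = 76
  a_8 = 2·76 + -2·49 + -3·17 + -3·0 = 3
  a_9 = 2·3 + -2·76 + -3·49 + -3·17 = -344
  a_10 = 2·-344 + -2·3 + -3·76 + -3·49 = -1069

2,-2,-3,-3 ; -1069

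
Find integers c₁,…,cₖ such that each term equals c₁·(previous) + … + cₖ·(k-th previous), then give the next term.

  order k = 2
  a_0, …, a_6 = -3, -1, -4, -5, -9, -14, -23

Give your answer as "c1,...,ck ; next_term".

  a_2 = 1·-1 + 1·-3 = -4
  a_3 = 1·-4 + 1·-1 = -5
  a_4 = 1·-5 + 1·-4 = -9
  a_5 = 1·-9 + 1·-5 = -14
  a_6 = 1·-14 + 1·-9 = -23
  a_7 = 1·-23 + 1·-14 = -37

1,1 ; -37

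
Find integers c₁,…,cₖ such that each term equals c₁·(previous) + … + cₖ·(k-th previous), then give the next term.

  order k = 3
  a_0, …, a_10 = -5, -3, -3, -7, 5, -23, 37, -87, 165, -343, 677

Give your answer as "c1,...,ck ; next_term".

-2,1,2 ; -1367

  a_3 = -2·-3 + 1·-3 + 2·-5 = -7
  a_4 = -2·-7 + 1·-3 + 2·-3 = 5
  a_5 = -2·5 + 1·-7 + 2·-3 = -23
  a_6 = -2·-23 + 1·5 + 2·-7 = 37
  a_7 = -2·37 + 1·-23 + 2·5 = -87
  a_8 = -2·-87 + 1·37 + 2·-23 = 165
  a_9 = -2·165 + 1·-87 + 2·37 = -343
  a_10 = -2·-343 + 1·165 + 2·-87 = 677
  a_11 = -2·677 + 1·-343 + 2·165 = -1367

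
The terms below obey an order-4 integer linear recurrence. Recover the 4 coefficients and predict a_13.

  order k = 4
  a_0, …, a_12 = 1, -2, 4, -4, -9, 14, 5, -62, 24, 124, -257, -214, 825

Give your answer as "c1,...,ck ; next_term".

  a_4 = 0·-4 + -1·4 + 4·-2 + 3·1 = -9
  a_5 = 0·-9 + -1·-4 + 4·4 + 3·-2 = 14
  a_6 = 0·14 + -1·-9 + 4·-4 + 3·4 = 5
  a_7 = 0·5 + -1·14 + 4·-9 + 3·-4 = -62
  a_8 = 0·-62 + -1·5 + 4·14 + 3·-9 = 24
  a_9 = 0·24 + -1·-62 + 4·5 + 3·14 = 124
  a_10 = 0·124 + -1·24 + 4·-62 + 3·5 = -257
  a_11 = 0·-257 + -1·124 + 4·24 + 3·-62 = -214
  a_12 = 0·-214 + -1·-257 + 4·124 + 3·24 = 825
  a_13 = 0·825 + -1·-214 + 4·-257 + 3·124 = -442

0,-1,4,3 ; -442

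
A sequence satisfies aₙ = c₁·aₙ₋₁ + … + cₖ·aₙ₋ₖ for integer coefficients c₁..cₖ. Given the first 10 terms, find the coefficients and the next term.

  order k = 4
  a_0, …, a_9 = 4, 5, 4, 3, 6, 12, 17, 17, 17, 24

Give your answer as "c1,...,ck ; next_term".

1,0,-1,2 ; 41

  a_4 = 1·3 + 0·4 + -1·5 + 2·4 = 6
  a_5 = 1·6 + 0·3 + -1·4 + 2·5 = 12
  a_6 = 1·12 + 0·6 + -1·3 + 2·4 = 17
  a_7 = 1·17 + 0·12 + -1·6 + 2·3 = 17
  a_8 = 1·17 + 0·17 + -1·12 + 2·6 = 17
  a_9 = 1·17 + 0·17 + -1·17 + 2·12 = 24
  a_10 = 1·24 + 0·17 + -1·17 + 2·17 = 41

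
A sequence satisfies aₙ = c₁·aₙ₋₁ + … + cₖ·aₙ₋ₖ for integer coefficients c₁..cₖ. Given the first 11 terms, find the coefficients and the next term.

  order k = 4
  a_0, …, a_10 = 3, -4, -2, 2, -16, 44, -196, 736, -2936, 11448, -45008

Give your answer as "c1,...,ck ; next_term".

  a_4 = -3·2 + 4·-2 + 2·-4 + 2·3 = -16
  a_5 = -3·-16 + 4·2 + 2·-2 + 2·-4 = 44
  a_6 = -3·44 + 4·-16 + 2·2 + 2·-2 = -196
  a_7 = -3·-196 + 4·44 + 2·-16 + 2·2 = 736
  a_8 = -3·736 + 4·-196 + 2·44 + 2·-16 = -2936
  a_9 = -3·-2936 + 4·736 + 2·-196 + 2·44 = 11448
  a_10 = -3·11448 + 4·-2936 + 2·736 + 2·-196 = -45008
  a_11 = -3·-45008 + 4·11448 + 2·-2936 + 2·736 = 176416

-3,4,2,2 ; 176416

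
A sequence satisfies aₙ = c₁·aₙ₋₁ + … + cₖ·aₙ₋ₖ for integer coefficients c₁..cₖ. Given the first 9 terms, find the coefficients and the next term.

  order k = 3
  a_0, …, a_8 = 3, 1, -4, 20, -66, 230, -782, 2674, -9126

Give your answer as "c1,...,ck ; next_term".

  a_3 = -3·-4 + 2·1 + 2·3 = 20
  a_4 = -3·20 + 2·-4 + 2·1 = -66
  a_5 = -3·-66 + 2·20 + 2·-4 = 230
  a_6 = -3·230 + 2·-66 + 2·20 = -782
  a_7 = -3·-782 + 2·230 + 2·-66 = 2674
  a_8 = -3·2674 + 2·-782 + 2·230 = -9126
  a_9 = -3·-9126 + 2·2674 + 2·-782 = 31162

-3,2,2 ; 31162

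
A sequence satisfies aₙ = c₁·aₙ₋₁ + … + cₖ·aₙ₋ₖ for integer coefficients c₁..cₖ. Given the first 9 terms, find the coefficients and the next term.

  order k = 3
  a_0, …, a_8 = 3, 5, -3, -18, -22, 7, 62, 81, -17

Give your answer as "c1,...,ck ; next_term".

2,-3,1 ; -215

  a_3 = 2·-3 + -3·5 + 1·3 = -18
  a_4 = 2·-18 + -3·-3 + 1·5 = -22
  a_5 = 2·-22 + -3·-18 + 1·-3 = 7
  a_6 = 2·7 + -3·-22 + 1·-18 = 62
  a_7 = 2·62 + -3·7 + 1·-22 = 81
  a_8 = 2·81 + -3·62 + 1·7 = -17
  a_9 = 2·-17 + -3·81 + 1·62 = -215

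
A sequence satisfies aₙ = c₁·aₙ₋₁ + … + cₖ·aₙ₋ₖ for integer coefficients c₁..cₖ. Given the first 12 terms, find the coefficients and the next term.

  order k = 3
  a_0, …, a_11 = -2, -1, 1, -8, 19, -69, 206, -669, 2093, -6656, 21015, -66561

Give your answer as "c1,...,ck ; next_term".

-2,4,1 ; 210526

  a_3 = -2·1 + 4·-1 + 1·-2 = -8
  a_4 = -2·-8 + 4·1 + 1·-1 = 19
  a_5 = -2·19 + 4·-8 + 1·1 = -69
  a_6 = -2·-69 + 4·19 + 1·-8 = 206
  a_7 = -2·206 + 4·-69 + 1·19 = -669
  a_8 = -2·-669 + 4·206 + 1·-69 = 2093
  a_9 = -2·2093 + 4·-669 + 1·206 = -6656
  a_10 = -2·-6656 + 4·2093 + 1·-669 = 21015
  a_11 = -2·21015 + 4·-6656 + 1·2093 = -66561
  a_12 = -2·-66561 + 4·21015 + 1·-6656 = 210526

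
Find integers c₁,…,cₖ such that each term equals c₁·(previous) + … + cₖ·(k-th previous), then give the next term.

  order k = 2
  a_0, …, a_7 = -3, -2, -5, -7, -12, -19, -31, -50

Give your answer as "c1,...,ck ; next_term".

1,1 ; -81

  a_2 = 1·-2 + 1·-3 = -5
  a_3 = 1·-5 + 1·-2 = -7
  a_4 = 1·-7 + 1·-5 = -12
  a_5 = 1·-12 + 1·-7 = -19
  a_6 = 1·-19 + 1·-12 = -31
  a_7 = 1·-31 + 1·-19 = -50
  a_8 = 1·-50 + 1·-31 = -81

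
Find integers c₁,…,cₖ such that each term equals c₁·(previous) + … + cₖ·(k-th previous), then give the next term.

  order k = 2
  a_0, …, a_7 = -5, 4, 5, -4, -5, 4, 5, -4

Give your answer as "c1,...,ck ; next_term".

  a_2 = 0·4 + -1·-5 = 5
  a_3 = 0·5 + -1·4 = -4
  a_4 = 0·-4 + -1·5 = -5
  a_5 = 0·-5 + -1·-4 = 4
  a_6 = 0·4 + -1·-5 = 5
  a_7 = 0·5 + -1·4 = -4
  a_8 = 0·-4 + -1·5 = -5

0,-1 ; -5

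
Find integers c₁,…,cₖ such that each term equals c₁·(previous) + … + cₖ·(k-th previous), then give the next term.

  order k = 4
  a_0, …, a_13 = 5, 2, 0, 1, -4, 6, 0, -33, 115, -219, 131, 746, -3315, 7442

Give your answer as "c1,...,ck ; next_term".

-3,-4,2,-1 ; -7705

  a_4 = -3·1 + -4·0 + 2·2 + -1·5 = -4
  a_5 = -3·-4 + -4·1 + 2·0 + -1·2 = 6
  a_6 = -3·6 + -4·-4 + 2·1 + -1·0 = 0
  a_7 = -3·0 + -4·6 + 2·-4 + -1·1 = -33
  a_8 = -3·-33 + -4·0 + 2·6 + -1·-4 = 115
  a_9 = -3·115 + -4·-33 + 2·0 + -1·6 = -219
  a_10 = -3·-219 + -4·115 + 2·-33 + -1·0 = 131
  a_11 = -3·131 + -4·-219 + 2·115 + -1·-33 = 746
  a_12 = -3·746 + -4·131 + 2·-219 + -1·115 = -3315
  a_13 = -3·-3315 + -4·746 + 2·131 + -1·-219 = 7442
  a_14 = -3·7442 + -4·-3315 + 2·746 + -1·131 = -7705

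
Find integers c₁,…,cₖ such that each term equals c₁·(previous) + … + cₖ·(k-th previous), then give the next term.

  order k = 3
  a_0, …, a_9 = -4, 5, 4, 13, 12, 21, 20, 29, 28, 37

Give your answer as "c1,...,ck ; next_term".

1,1,-1 ; 36

  a_3 = 1·4 + 1·5 + -1·-4 = 13
  a_4 = 1·13 + 1·4 + -1·5 = 12
  a_5 = 1·12 + 1·13 + -1·4 = 21
  a_6 = 1·21 + 1·12 + -1·13 = 20
  a_7 = 1·20 + 1·21 + -1·12 = 29
  a_8 = 1·29 + 1·20 + -1·21 = 28
  a_9 = 1·28 + 1·29 + -1·20 = 37
  a_10 = 1·37 + 1·28 + -1·29 = 36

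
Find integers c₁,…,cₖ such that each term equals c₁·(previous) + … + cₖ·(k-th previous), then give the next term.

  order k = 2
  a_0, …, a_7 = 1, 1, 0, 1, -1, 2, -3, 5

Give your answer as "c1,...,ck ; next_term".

  a_2 = -1·1 + 1·1 = 0
  a_3 = -1·0 + 1·1 = 1
  a_4 = -1·1 + 1·0 = -1
  a_5 = -1·-1 + 1·1 = 2
  a_6 = -1·2 + 1·-1 = -3
  a_7 = -1·-3 + 1·2 = 5
  a_8 = -1·5 + 1·-3 = -8

-1,1 ; -8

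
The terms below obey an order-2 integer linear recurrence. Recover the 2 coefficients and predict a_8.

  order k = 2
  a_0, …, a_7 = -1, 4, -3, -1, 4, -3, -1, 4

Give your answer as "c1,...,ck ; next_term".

-1,-1 ; -3

  a_2 = -1·4 + -1·-1 = -3
  a_3 = -1·-3 + -1·4 = -1
  a_4 = -1·-1 + -1·-3 = 4
  a_5 = -1·4 + -1·-1 = -3
  a_6 = -1·-3 + -1·4 = -1
  a_7 = -1·-1 + -1·-3 = 4
  a_8 = -1·4 + -1·-1 = -3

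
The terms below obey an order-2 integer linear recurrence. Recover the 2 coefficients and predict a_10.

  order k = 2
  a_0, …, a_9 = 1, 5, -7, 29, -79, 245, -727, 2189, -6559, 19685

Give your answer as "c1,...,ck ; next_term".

-2,3 ; -59047

  a_2 = -2·5 + 3·1 = -7
  a_3 = -2·-7 + 3·5 = 29
  a_4 = -2·29 + 3·-7 = -79
  a_5 = -2·-79 + 3·29 = 245
  a_6 = -2·245 + 3·-79 = -727
  a_7 = -2·-727 + 3·245 = 2189
  a_8 = -2·2189 + 3·-727 = -6559
  a_9 = -2·-6559 + 3·2189 = 19685
  a_10 = -2·19685 + 3·-6559 = -59047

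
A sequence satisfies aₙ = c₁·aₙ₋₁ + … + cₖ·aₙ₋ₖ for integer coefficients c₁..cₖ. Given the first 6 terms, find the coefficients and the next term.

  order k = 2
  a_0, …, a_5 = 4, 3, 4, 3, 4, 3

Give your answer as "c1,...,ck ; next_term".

0,1 ; 4

  a_2 = 0·3 + 1·4 = 4
  a_3 = 0·4 + 1·3 = 3
  a_4 = 0·3 + 1·4 = 4
  a_5 = 0·4 + 1·3 = 3
  a_6 = 0·3 + 1·4 = 4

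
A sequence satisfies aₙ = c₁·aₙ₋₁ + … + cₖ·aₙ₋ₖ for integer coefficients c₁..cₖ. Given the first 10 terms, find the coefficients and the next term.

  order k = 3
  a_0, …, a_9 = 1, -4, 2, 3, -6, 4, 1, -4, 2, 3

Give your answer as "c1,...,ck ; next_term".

-2,-2,-1 ; -6

  a_3 = -2·2 + -2·-4 + -1·1 = 3
  a_4 = -2·3 + -2·2 + -1·-4 = -6
  a_5 = -2·-6 + -2·3 + -1·2 = 4
  a_6 = -2·4 + -2·-6 + -1·3 = 1
  a_7 = -2·1 + -2·4 + -1·-6 = -4
  a_8 = -2·-4 + -2·1 + -1·4 = 2
  a_9 = -2·2 + -2·-4 + -1·1 = 3
  a_10 = -2·3 + -2·2 + -1·-4 = -6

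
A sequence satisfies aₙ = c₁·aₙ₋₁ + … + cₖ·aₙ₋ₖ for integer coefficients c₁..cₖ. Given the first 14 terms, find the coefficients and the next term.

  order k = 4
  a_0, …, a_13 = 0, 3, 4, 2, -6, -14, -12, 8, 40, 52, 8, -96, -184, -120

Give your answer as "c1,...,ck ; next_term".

0,0,-2,-2 ; 176

  a_4 = 0·2 + 0·4 + -2·3 + -2·0 = -6
  a_5 = 0·-6 + 0·2 + -2·4 + -2·3 = -14
  a_6 = 0·-14 + 0·-6 + -2·2 + -2·4 = -12
  a_7 = 0·-12 + 0·-14 + -2·-6 + -2·2 = 8
  a_8 = 0·8 + 0·-12 + -2·-14 + -2·-6 = 40
  a_9 = 0·40 + 0·8 + -2·-12 + -2·-14 = 52
  a_10 = 0·52 + 0·40 + -2·8 + -2·-12 = 8
  a_11 = 0·8 + 0·52 + -2·40 + -2·8 = -96
  a_12 = 0·-96 + 0·8 + -2·52 + -2·40 = -184
  a_13 = 0·-184 + 0·-96 + -2·8 + -2·52 = -120
  a_14 = 0·-120 + 0·-184 + -2·-96 + -2·8 = 176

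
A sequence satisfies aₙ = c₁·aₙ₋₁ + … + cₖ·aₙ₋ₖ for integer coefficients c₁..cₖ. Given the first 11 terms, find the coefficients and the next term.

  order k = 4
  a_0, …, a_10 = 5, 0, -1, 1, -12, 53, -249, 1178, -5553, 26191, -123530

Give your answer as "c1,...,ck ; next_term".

-4,3,-2,-1 ; 582621

  a_4 = -4·1 + 3·-1 + -2·0 + -1·5 = -12
  a_5 = -4·-12 + 3·1 + -2·-1 + -1·0 = 53
  a_6 = -4·53 + 3·-12 + -2·1 + -1·-1 = -249
  a_7 = -4·-249 + 3·53 + -2·-12 + -1·1 = 1178
  a_8 = -4·1178 + 3·-249 + -2·53 + -1·-12 = -5553
  a_9 = -4·-5553 + 3·1178 + -2·-249 + -1·53 = 26191
  a_10 = -4·26191 + 3·-5553 + -2·1178 + -1·-249 = -123530
  a_11 = -4·-123530 + 3·26191 + -2·-5553 + -1·1178 = 582621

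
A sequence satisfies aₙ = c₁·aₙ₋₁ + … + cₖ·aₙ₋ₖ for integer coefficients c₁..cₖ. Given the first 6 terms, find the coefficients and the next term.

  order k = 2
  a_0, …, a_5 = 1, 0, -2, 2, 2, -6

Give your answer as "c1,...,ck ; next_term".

  a_2 = -1·0 + -2·1 = -2
  a_3 = -1·-2 + -2·0 = 2
  a_4 = -1·2 + -2·-2 = 2
  a_5 = -1·2 + -2·2 = -6
  a_6 = -1·-6 + -2·2 = 2

-1,-2 ; 2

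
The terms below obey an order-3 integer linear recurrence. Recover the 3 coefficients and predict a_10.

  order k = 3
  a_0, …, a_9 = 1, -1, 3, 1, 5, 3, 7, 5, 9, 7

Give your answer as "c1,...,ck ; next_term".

  a_3 = 1·3 + 1·-1 + -1·1 = 1
  a_4 = 1·1 + 1·3 + -1·-1 = 5
  a_5 = 1·5 + 1·1 + -1·3 = 3
  a_6 = 1·3 + 1·5 + -1·1 = 7
  a_7 = 1·7 + 1·3 + -1·5 = 5
  a_8 = 1·5 + 1·7 + -1·3 = 9
  a_9 = 1·9 + 1·5 + -1·7 = 7
  a_10 = 1·7 + 1·9 + -1·5 = 11

1,1,-1 ; 11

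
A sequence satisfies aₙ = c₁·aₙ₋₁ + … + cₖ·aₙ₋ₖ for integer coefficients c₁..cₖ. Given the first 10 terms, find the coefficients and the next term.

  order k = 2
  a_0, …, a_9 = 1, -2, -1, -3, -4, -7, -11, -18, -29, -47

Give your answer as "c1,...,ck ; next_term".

1,1 ; -76

  a_2 = 1·-2 + 1·1 = -1
  a_3 = 1·-1 + 1·-2 = -3
  a_4 = 1·-3 + 1·-1 = -4
  a_5 = 1·-4 + 1·-3 = -7
  a_6 = 1·-7 + 1·-4 = -11
  a_7 = 1·-11 + 1·-7 = -18
  a_8 = 1·-18 + 1·-11 = -29
  a_9 = 1·-29 + 1·-18 = -47
  a_10 = 1·-47 + 1·-29 = -76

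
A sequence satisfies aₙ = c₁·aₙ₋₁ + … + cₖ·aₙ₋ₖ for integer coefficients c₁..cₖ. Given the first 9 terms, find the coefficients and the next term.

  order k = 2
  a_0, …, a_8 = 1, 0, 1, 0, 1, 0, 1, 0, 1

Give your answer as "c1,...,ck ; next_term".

0,1 ; 0

  a_2 = 0·0 + 1·1 = 1
  a_3 = 0·1 + 1·0 = 0
  a_4 = 0·0 + 1·1 = 1
  a_5 = 0·1 + 1·0 = 0
  a_6 = 0·0 + 1·1 = 1
  a_7 = 0·1 + 1·0 = 0
  a_8 = 0·0 + 1·1 = 1
  a_9 = 0·1 + 1·0 = 0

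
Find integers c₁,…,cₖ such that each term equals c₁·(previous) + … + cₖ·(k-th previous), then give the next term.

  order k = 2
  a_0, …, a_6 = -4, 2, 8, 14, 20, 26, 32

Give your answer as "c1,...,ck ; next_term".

  a_2 = 2·2 + -1·-4 = 8
  a_3 = 2·8 + -1·2 = 14
  a_4 = 2·14 + -1·8 = 20
  a_5 = 2·20 + -1·14 = 26
  a_6 = 2·26 + -1·20 = 32
  a_7 = 2·32 + -1·26 = 38

2,-1 ; 38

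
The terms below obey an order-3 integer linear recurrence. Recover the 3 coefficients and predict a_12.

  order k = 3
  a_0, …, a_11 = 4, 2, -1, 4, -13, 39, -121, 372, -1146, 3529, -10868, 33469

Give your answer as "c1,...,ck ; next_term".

  a_3 = -2·-1 + 3·2 + -1·4 = 4
  a_4 = -2·4 + 3·-1 + -1·2 = -13
  a_5 = -2·-13 + 3·4 + -1·-1 = 39
  a_6 = -2·39 + 3·-13 + -1·4 = -121
  a_7 = -2·-121 + 3·39 + -1·-13 = 372
  a_8 = -2·372 + 3·-121 + -1·39 = -1146
  a_9 = -2·-1146 + 3·372 + -1·-121 = 3529
  a_10 = -2·3529 + 3·-1146 + -1·372 = -10868
  a_11 = -2·-10868 + 3·3529 + -1·-1146 = 33469
  a_12 = -2·33469 + 3·-10868 + -1·3529 = -103071

-2,3,-1 ; -103071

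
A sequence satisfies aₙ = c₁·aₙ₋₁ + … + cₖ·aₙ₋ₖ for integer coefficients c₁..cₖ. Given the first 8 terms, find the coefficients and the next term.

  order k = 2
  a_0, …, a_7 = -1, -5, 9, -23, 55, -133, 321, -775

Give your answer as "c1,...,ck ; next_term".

-2,1 ; 1871

  a_2 = -2·-5 + 1·-1 = 9
  a_3 = -2·9 + 1·-5 = -23
  a_4 = -2·-23 + 1·9 = 55
  a_5 = -2·55 + 1·-23 = -133
  a_6 = -2·-133 + 1·55 = 321
  a_7 = -2·321 + 1·-133 = -775
  a_8 = -2·-775 + 1·321 = 1871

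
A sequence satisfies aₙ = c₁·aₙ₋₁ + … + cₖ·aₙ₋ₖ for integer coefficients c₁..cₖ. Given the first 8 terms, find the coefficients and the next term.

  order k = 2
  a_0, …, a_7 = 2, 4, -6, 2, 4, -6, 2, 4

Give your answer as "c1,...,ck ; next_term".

-1,-1 ; -6

  a_2 = -1·4 + -1·2 = -6
  a_3 = -1·-6 + -1·4 = 2
  a_4 = -1·2 + -1·-6 = 4
  a_5 = -1·4 + -1·2 = -6
  a_6 = -1·-6 + -1·4 = 2
  a_7 = -1·2 + -1·-6 = 4
  a_8 = -1·4 + -1·2 = -6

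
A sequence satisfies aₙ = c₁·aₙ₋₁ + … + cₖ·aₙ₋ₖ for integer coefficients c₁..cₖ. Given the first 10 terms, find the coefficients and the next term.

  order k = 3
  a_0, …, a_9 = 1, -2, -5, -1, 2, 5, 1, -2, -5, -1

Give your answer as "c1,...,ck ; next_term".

0,0,-1 ; 2

  a_3 = 0·-5 + 0·-2 + -1·1 = -1
  a_4 = 0·-1 + 0·-5 + -1·-2 = 2
  a_5 = 0·2 + 0·-1 + -1·-5 = 5
  a_6 = 0·5 + 0·2 + -1·-1 = 1
  a_7 = 0·1 + 0·5 + -1·2 = -2
  a_8 = 0·-2 + 0·1 + -1·5 = -5
  a_9 = 0·-5 + 0·-2 + -1·1 = -1
  a_10 = 0·-1 + 0·-5 + -1·-2 = 2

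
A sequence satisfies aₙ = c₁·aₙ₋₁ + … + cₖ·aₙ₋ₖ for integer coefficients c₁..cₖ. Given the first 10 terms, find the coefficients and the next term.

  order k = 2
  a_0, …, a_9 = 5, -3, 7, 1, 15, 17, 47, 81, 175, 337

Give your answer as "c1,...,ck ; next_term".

  a_2 = 1·-3 + 2·5 = 7
  a_3 = 1·7 + 2·-3 = 1
  a_4 = 1·1 + 2·7 = 15
  a_5 = 1·15 + 2·1 = 17
  a_6 = 1·17 + 2·15 = 47
  a_7 = 1·47 + 2·17 = 81
  a_8 = 1·81 + 2·47 = 175
  a_9 = 1·175 + 2·81 = 337
  a_10 = 1·337 + 2·175 = 687

1,2 ; 687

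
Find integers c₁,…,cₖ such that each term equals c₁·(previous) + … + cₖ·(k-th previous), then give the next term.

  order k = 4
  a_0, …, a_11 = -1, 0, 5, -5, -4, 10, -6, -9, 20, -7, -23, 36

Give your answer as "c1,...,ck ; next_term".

  a_4 = 0·-5 + -1·5 + 1·0 + -1·-1 = -4
  a_5 = 0·-4 + -1·-5 + 1·5 + -1·0 = 10
  a_6 = 0·10 + -1·-4 + 1·-5 + -1·5 = -6
  a_7 = 0·-6 + -1·10 + 1·-4 + -1·-5 = -9
  a_8 = 0·-9 + -1·-6 + 1·10 + -1·-4 = 20
  a_9 = 0·20 + -1·-9 + 1·-6 + -1·10 = -7
  a_10 = 0·-7 + -1·20 + 1·-9 + -1·-6 = -23
  a_11 = 0·-23 + -1·-7 + 1·20 + -1·-9 = 36
  a_12 = 0·36 + -1·-23 + 1·-7 + -1·20 = -4

0,-1,1,-1 ; -4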